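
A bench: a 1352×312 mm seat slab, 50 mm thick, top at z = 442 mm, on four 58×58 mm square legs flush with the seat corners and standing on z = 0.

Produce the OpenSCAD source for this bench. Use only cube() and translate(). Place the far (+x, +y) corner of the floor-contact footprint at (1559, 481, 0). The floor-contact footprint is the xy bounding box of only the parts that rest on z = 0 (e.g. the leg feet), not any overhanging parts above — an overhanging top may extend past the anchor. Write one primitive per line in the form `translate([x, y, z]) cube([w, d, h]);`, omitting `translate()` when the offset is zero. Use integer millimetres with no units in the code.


translate([207, 169, 392]) cube([1352, 312, 50]);
translate([207, 169, 0]) cube([58, 58, 392]);
translate([207, 423, 0]) cube([58, 58, 392]);
translate([1501, 169, 0]) cube([58, 58, 392]);
translate([1501, 423, 0]) cube([58, 58, 392]);


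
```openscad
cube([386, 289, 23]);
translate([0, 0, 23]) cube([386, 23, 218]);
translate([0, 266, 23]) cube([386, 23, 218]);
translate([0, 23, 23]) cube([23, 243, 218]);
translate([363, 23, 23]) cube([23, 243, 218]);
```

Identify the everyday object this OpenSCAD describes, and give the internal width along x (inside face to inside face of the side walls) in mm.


An open box. The internal width is 340 mm.

A 386×289 base slab with four walls standing on it — an open box. The base is 386 mm wide and the walls are 23 mm thick, so the internal width is 386 − 2 × 23 = 340 mm.


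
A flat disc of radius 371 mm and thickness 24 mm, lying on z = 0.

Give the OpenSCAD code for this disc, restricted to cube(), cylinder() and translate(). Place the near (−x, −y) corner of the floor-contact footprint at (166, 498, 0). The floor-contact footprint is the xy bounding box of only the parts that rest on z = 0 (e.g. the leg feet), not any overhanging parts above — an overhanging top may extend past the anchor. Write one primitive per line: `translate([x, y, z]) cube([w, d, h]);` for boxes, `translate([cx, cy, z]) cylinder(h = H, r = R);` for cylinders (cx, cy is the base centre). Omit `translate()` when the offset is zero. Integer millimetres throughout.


translate([537, 869, 0]) cylinder(h = 24, r = 371);


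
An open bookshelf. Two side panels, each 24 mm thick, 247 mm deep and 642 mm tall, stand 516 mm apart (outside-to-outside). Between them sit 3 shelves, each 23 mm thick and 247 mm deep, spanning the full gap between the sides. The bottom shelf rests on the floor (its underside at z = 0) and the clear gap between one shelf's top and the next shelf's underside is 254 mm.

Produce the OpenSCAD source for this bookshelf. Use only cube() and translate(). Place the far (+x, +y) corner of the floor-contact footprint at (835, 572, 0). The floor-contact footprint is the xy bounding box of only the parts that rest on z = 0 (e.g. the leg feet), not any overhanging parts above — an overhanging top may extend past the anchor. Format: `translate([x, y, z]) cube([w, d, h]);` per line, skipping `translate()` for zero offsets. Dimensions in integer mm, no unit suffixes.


translate([319, 325, 0]) cube([24, 247, 642]);
translate([811, 325, 0]) cube([24, 247, 642]);
translate([343, 325, 0]) cube([468, 247, 23]);
translate([343, 325, 277]) cube([468, 247, 23]);
translate([343, 325, 554]) cube([468, 247, 23]);


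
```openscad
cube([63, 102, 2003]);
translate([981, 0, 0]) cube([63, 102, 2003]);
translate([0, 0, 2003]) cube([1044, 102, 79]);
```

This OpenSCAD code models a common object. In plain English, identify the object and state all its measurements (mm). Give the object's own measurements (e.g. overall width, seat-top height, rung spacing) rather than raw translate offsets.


A door frame. The clear opening is 918 mm wide and 2003 mm high. Two 63 mm wide jambs, 102 mm deep, stand either side of the opening from the floor to the top of the opening. A 79 mm thick head sits across the top of both jambs, spanning the full outside width of the frame.


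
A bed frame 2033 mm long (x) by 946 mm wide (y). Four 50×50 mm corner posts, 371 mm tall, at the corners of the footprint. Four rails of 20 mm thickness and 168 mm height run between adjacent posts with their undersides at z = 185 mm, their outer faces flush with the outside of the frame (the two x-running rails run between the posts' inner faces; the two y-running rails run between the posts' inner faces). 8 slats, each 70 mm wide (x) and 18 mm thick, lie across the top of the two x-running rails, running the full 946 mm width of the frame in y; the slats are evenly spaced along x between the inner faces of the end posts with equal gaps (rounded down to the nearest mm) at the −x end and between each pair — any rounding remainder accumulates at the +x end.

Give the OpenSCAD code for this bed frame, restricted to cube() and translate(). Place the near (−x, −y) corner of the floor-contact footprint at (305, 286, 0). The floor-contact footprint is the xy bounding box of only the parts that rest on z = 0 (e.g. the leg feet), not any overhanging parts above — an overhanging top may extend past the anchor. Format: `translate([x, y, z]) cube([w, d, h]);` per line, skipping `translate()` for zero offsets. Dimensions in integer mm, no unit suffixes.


// slat z = rail_z + rail_h = 185 + 168 = 353
// slat gap = ⌊(1933 − 8·70) / 9⌋ = 152
translate([305, 286, 0]) cube([50, 50, 371]);
translate([305, 1182, 0]) cube([50, 50, 371]);
translate([2288, 286, 0]) cube([50, 50, 371]);
translate([2288, 1182, 0]) cube([50, 50, 371]);
translate([355, 286, 185]) cube([1933, 20, 168]);
translate([355, 1212, 185]) cube([1933, 20, 168]);
translate([305, 336, 185]) cube([20, 846, 168]);
translate([2318, 336, 185]) cube([20, 846, 168]);
translate([507, 286, 353]) cube([70, 946, 18]);
translate([729, 286, 353]) cube([70, 946, 18]);
translate([951, 286, 353]) cube([70, 946, 18]);
translate([1173, 286, 353]) cube([70, 946, 18]);
translate([1395, 286, 353]) cube([70, 946, 18]);
translate([1617, 286, 353]) cube([70, 946, 18]);
translate([1839, 286, 353]) cube([70, 946, 18]);
translate([2061, 286, 353]) cube([70, 946, 18]);


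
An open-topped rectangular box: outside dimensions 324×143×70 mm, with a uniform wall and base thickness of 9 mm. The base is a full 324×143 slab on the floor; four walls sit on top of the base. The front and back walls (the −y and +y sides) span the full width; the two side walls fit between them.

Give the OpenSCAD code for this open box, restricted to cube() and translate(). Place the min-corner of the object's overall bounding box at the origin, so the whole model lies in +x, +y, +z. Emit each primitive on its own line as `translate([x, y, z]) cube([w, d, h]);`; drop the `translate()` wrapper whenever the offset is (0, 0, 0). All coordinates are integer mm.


cube([324, 143, 9]);
translate([0, 0, 9]) cube([324, 9, 61]);
translate([0, 134, 9]) cube([324, 9, 61]);
translate([0, 9, 9]) cube([9, 125, 61]);
translate([315, 9, 9]) cube([9, 125, 61]);


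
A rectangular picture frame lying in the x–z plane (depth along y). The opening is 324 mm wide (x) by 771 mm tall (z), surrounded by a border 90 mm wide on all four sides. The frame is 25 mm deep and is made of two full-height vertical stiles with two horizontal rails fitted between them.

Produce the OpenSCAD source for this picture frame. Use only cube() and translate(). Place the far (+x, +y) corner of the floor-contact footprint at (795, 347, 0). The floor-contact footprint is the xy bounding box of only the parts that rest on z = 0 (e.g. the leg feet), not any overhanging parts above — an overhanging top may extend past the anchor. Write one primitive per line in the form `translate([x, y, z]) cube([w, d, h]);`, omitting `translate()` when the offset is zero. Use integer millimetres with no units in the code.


translate([291, 322, 0]) cube([90, 25, 951]);
translate([705, 322, 0]) cube([90, 25, 951]);
translate([381, 322, 0]) cube([324, 25, 90]);
translate([381, 322, 861]) cube([324, 25, 90]);


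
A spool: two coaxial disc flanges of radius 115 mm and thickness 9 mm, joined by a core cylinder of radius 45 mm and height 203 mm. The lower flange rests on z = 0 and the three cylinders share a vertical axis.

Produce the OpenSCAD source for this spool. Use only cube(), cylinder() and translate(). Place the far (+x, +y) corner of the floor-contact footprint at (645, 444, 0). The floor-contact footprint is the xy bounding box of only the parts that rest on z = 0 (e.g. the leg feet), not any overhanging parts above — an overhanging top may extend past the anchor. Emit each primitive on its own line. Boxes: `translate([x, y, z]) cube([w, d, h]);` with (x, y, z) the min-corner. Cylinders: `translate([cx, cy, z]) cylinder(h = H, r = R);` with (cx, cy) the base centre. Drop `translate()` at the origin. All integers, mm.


translate([530, 329, 0]) cylinder(h = 9, r = 115);
translate([530, 329, 9]) cylinder(h = 203, r = 45);
translate([530, 329, 212]) cylinder(h = 9, r = 115);


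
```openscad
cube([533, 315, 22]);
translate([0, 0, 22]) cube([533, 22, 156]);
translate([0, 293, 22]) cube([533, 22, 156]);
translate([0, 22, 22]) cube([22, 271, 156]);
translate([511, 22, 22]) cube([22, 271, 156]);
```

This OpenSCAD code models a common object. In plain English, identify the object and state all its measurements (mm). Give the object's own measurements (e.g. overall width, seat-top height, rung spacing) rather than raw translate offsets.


An open-topped rectangular box: outside dimensions 533×315×178 mm, with a uniform wall and base thickness of 22 mm. The base is a full 533×315 slab on the floor; four walls sit on top of the base. The front and back walls (the −y and +y sides) span the full width; the two side walls fit between them.


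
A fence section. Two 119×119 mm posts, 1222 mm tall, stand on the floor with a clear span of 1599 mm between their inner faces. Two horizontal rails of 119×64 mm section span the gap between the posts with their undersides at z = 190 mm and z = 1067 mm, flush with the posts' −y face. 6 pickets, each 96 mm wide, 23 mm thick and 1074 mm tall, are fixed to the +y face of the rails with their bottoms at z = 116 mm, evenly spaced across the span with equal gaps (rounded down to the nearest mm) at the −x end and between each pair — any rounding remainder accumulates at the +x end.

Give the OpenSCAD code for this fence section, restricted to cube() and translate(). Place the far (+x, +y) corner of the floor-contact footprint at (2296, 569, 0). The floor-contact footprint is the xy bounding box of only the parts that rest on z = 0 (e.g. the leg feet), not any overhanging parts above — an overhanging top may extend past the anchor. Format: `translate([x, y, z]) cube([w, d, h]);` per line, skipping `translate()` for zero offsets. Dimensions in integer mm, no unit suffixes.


translate([459, 450, 0]) cube([119, 119, 1222]);
translate([2177, 450, 0]) cube([119, 119, 1222]);
translate([578, 450, 190]) cube([1599, 119, 64]);
translate([578, 450, 1067]) cube([1599, 119, 64]);
translate([724, 569, 116]) cube([96, 23, 1074]);
translate([966, 569, 116]) cube([96, 23, 1074]);
translate([1208, 569, 116]) cube([96, 23, 1074]);
translate([1450, 569, 116]) cube([96, 23, 1074]);
translate([1692, 569, 116]) cube([96, 23, 1074]);
translate([1934, 569, 116]) cube([96, 23, 1074]);


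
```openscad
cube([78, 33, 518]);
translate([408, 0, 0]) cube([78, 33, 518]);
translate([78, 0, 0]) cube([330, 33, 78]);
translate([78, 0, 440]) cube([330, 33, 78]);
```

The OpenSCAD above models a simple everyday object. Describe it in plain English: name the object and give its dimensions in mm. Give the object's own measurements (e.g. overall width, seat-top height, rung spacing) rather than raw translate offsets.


A rectangular picture frame lying in the x–z plane (depth along y). The opening is 330 mm wide (x) by 362 mm tall (z), surrounded by a border 78 mm wide on all four sides. The frame is 33 mm deep and is made of two full-height vertical stiles with two horizontal rails fitted between them.


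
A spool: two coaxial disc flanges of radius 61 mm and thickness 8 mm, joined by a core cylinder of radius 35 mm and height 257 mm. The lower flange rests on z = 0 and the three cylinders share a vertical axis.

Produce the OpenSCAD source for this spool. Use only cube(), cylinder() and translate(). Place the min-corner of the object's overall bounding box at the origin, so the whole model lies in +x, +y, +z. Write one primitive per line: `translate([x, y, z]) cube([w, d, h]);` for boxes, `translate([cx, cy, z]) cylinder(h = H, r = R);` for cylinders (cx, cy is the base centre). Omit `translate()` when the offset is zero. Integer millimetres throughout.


translate([61, 61, 0]) cylinder(h = 8, r = 61);
translate([61, 61, 8]) cylinder(h = 257, r = 35);
translate([61, 61, 265]) cylinder(h = 8, r = 61);


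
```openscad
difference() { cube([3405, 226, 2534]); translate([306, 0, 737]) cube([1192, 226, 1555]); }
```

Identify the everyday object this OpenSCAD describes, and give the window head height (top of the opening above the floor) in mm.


A wall with a window opening. The window head height is 2292 mm.

A wall with a rectangular opening subtracted — a window. Sill at z = 737, opening 1555 mm tall, so the head is at 737 + 1555 = 2292 mm.


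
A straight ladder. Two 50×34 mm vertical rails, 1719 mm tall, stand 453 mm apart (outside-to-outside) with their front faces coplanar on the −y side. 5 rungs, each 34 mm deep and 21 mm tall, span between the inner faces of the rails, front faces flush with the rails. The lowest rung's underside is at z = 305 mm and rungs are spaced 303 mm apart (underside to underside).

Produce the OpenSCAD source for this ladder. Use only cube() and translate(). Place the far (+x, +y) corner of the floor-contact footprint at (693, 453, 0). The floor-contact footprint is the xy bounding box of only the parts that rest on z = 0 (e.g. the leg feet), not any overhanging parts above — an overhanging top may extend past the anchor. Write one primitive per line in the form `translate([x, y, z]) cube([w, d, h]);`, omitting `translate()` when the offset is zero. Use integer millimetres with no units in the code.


translate([240, 419, 0]) cube([50, 34, 1719]);
translate([643, 419, 0]) cube([50, 34, 1719]);
translate([290, 419, 305]) cube([353, 34, 21]);
translate([290, 419, 608]) cube([353, 34, 21]);
translate([290, 419, 911]) cube([353, 34, 21]);
translate([290, 419, 1214]) cube([353, 34, 21]);
translate([290, 419, 1517]) cube([353, 34, 21]);


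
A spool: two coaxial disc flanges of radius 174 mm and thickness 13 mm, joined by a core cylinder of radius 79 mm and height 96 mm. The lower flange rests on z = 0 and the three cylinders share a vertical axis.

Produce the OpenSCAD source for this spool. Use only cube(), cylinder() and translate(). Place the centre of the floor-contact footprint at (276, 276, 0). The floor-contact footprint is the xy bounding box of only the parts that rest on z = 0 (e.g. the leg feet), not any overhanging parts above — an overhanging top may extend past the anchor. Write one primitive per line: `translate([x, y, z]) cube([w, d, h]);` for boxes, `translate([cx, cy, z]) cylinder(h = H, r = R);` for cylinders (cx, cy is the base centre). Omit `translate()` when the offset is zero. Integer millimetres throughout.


translate([276, 276, 0]) cylinder(h = 13, r = 174);
translate([276, 276, 13]) cylinder(h = 96, r = 79);
translate([276, 276, 109]) cylinder(h = 13, r = 174);


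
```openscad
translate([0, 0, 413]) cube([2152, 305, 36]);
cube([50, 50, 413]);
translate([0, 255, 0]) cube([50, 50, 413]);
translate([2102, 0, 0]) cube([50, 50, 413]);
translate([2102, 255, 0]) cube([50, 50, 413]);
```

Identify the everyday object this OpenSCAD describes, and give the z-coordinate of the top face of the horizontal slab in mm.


A bench. The seat-top height is 449 mm.

A long slab on four corner posts — a bench. The slab sits at z = 413 with thickness 36, so the top is 413 + 36 = 449 mm.


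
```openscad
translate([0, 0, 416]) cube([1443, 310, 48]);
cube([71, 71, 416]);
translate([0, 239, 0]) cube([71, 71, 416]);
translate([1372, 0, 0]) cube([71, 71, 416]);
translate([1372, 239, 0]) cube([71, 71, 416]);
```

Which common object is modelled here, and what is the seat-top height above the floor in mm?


A bench. The seat-top height is 464 mm.

A long slab on four corner posts — a bench. The slab sits at z = 416 with thickness 48, so the top is 416 + 48 = 464 mm.


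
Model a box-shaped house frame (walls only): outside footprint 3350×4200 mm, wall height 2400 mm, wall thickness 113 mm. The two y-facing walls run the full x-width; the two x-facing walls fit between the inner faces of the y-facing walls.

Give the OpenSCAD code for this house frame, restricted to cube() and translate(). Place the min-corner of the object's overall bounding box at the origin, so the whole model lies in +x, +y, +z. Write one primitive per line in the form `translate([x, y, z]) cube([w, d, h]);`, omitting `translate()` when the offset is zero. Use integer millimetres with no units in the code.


cube([3350, 113, 2400]);
translate([0, 4087, 0]) cube([3350, 113, 2400]);
translate([0, 113, 0]) cube([113, 3974, 2400]);
translate([3237, 113, 0]) cube([113, 3974, 2400]);


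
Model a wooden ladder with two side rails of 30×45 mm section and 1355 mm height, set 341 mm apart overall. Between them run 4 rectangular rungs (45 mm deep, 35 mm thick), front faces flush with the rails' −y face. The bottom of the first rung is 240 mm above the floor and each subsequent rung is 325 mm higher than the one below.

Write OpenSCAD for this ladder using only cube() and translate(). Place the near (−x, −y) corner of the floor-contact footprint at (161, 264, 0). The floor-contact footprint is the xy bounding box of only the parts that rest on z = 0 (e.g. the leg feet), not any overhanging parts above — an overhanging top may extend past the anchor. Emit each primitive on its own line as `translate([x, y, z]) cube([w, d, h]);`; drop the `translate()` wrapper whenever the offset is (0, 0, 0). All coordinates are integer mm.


// rung span = 341 - 2*30 = 281
// rung[k] z = 240 + k*325
translate([161, 264, 0]) cube([30, 45, 1355]);
translate([472, 264, 0]) cube([30, 45, 1355]);
translate([191, 264, 240]) cube([281, 45, 35]);
translate([191, 264, 565]) cube([281, 45, 35]);
translate([191, 264, 890]) cube([281, 45, 35]);
translate([191, 264, 1215]) cube([281, 45, 35]);


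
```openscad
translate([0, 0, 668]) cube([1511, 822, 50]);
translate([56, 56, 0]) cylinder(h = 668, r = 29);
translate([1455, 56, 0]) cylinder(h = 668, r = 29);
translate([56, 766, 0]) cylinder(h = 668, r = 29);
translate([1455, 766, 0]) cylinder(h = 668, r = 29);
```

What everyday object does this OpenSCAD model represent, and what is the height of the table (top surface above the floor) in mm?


A table. The table height is 718 mm.

A 1511×822×50 slab sits at z = 668 on four Ø58 mm round legs — a table. The top surface is at 668 + 50 = 718 mm.


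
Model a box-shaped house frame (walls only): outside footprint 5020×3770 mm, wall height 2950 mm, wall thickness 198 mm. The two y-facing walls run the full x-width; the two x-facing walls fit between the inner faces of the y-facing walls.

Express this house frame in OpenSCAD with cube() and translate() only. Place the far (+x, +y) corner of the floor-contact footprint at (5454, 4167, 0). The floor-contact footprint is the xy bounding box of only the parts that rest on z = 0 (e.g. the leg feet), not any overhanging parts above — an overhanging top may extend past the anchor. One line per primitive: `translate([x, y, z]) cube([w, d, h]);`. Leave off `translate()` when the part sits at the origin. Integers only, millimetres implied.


translate([434, 397, 0]) cube([5020, 198, 2950]);
translate([434, 3969, 0]) cube([5020, 198, 2950]);
translate([434, 595, 0]) cube([198, 3374, 2950]);
translate([5256, 595, 0]) cube([198, 3374, 2950]);


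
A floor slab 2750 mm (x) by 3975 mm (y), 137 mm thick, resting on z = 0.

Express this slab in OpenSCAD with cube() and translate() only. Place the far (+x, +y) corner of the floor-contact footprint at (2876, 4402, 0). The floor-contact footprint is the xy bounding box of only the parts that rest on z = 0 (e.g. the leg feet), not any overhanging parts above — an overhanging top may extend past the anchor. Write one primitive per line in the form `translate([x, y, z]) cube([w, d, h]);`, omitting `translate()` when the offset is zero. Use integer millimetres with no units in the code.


translate([126, 427, 0]) cube([2750, 3975, 137]);


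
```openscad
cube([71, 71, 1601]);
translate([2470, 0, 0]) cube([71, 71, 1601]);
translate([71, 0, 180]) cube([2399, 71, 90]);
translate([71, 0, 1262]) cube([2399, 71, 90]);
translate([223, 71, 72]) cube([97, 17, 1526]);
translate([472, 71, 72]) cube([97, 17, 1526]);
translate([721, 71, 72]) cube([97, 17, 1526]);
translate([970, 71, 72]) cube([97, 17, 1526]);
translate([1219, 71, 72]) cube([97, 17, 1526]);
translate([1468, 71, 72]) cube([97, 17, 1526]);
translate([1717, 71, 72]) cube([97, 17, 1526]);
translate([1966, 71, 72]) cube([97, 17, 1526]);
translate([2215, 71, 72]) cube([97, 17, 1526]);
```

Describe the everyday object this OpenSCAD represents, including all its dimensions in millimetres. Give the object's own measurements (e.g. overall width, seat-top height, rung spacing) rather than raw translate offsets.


A fence section. Two 71×71 mm posts, 1601 mm tall, stand on the floor with a clear span of 2399 mm between their inner faces. Two horizontal rails of 71×90 mm section span the gap between the posts with their undersides at z = 180 mm and z = 1262 mm, flush with the posts' −y face. 9 pickets, each 97 mm wide, 17 mm thick and 1526 mm tall, are fixed to the +y face of the rails with their bottoms at z = 72 mm, spaced across the span with a 152 mm gap after the −x post and between neighbouring pickets, with 158 mm left before the +x post.


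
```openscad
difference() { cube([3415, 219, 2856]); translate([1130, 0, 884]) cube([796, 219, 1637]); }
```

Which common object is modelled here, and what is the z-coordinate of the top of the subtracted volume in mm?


A wall with a window opening. The window head height is 2521 mm.

A wall with a rectangular opening subtracted — a window. Sill at z = 884, opening 1637 mm tall, so the head is at 884 + 1637 = 2521 mm.


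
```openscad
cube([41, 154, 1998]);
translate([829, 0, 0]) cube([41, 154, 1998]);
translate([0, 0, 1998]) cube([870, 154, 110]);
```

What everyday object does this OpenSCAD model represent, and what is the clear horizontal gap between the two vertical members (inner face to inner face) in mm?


A door frame. The clear opening width is 788 mm.

Two 1998 mm tall posts with a header on top — a door frame. The left jamb is 41 mm wide at x = 0; the right jamb starts at x = 829. The clear opening is 829 − 41 = 788 mm.


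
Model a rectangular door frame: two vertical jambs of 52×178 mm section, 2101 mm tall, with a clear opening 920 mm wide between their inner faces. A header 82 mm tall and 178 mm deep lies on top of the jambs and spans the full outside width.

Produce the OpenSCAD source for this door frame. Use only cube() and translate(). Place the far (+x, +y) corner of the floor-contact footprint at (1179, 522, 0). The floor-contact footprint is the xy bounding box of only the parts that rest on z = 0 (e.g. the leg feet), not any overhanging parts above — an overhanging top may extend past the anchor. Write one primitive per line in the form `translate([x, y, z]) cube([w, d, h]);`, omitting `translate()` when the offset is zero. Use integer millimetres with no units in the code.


translate([155, 344, 0]) cube([52, 178, 2101]);
translate([1127, 344, 0]) cube([52, 178, 2101]);
translate([155, 344, 2101]) cube([1024, 178, 82]);


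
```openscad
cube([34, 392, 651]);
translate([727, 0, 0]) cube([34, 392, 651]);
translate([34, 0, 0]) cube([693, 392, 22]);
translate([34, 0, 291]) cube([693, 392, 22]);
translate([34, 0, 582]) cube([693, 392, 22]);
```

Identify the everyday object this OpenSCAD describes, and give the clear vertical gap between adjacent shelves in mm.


A bookshelf. The clear shelf gap is 269 mm.

Two tall side panels with 3 horizontal boards between them — a bookshelf. The first two shelf undersides are at z = 0 and z = 291; with shelf thickness 22, the clear gap is 291 − 0 − 22 = 269 mm.


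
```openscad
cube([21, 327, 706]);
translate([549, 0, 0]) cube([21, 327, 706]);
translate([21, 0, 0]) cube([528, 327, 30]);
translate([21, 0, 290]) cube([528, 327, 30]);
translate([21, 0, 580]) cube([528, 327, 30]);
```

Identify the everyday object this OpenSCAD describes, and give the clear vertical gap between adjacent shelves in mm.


A bookshelf. The clear shelf gap is 260 mm.

Two tall side panels with 3 horizontal boards between them — a bookshelf. The first two shelf undersides are at z = 0 and z = 290; with shelf thickness 30, the clear gap is 290 − 0 − 30 = 260 mm.


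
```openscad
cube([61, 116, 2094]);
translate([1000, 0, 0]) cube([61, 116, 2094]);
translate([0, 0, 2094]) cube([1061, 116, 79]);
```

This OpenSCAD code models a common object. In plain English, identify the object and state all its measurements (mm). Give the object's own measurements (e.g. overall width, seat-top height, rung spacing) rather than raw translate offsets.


A door frame. The clear opening is 939 mm wide and 2094 mm high. Two 61 mm wide jambs, 116 mm deep, stand either side of the opening from the floor to the top of the opening. A 79 mm thick head sits across the top of both jambs, spanning the full outside width of the frame.


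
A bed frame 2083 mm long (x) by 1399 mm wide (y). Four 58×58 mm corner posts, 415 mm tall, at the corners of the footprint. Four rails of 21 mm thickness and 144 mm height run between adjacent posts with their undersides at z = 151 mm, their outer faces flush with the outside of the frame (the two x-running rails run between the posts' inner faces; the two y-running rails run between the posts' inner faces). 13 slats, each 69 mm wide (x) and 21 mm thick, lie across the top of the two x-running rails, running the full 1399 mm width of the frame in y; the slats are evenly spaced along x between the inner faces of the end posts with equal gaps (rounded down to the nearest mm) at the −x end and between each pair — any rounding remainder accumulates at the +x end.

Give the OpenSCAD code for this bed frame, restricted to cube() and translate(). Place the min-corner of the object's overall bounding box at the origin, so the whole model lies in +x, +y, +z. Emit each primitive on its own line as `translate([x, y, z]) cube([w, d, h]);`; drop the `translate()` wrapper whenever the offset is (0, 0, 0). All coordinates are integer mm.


cube([58, 58, 415]);
translate([0, 1341, 0]) cube([58, 58, 415]);
translate([2025, 0, 0]) cube([58, 58, 415]);
translate([2025, 1341, 0]) cube([58, 58, 415]);
translate([58, 0, 151]) cube([1967, 21, 144]);
translate([58, 1378, 151]) cube([1967, 21, 144]);
translate([0, 58, 151]) cube([21, 1283, 144]);
translate([2062, 58, 151]) cube([21, 1283, 144]);
translate([134, 0, 295]) cube([69, 1399, 21]);
translate([279, 0, 295]) cube([69, 1399, 21]);
translate([424, 0, 295]) cube([69, 1399, 21]);
translate([569, 0, 295]) cube([69, 1399, 21]);
translate([714, 0, 295]) cube([69, 1399, 21]);
translate([859, 0, 295]) cube([69, 1399, 21]);
translate([1004, 0, 295]) cube([69, 1399, 21]);
translate([1149, 0, 295]) cube([69, 1399, 21]);
translate([1294, 0, 295]) cube([69, 1399, 21]);
translate([1439, 0, 295]) cube([69, 1399, 21]);
translate([1584, 0, 295]) cube([69, 1399, 21]);
translate([1729, 0, 295]) cube([69, 1399, 21]);
translate([1874, 0, 295]) cube([69, 1399, 21]);


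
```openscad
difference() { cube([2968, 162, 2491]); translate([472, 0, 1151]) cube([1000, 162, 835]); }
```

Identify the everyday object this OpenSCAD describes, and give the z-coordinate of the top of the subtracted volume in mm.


A wall with a window opening. The window head height is 1986 mm.

A wall with a rectangular opening subtracted — a window. Sill at z = 1151, opening 835 mm tall, so the head is at 1151 + 835 = 1986 mm.


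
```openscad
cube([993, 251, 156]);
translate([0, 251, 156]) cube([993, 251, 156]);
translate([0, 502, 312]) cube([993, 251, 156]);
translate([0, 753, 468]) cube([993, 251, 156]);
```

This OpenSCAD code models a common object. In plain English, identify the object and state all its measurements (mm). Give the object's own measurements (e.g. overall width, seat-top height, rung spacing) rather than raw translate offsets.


A straight staircase of 4 solid steps. Each step is 993 mm wide (x), 251 mm deep (y, the going) and 156 mm tall (the rise). The first step rests on the floor; each subsequent step sits one going further in +y and one rise higher in +z, directly behind and above the previous step with no overlap.


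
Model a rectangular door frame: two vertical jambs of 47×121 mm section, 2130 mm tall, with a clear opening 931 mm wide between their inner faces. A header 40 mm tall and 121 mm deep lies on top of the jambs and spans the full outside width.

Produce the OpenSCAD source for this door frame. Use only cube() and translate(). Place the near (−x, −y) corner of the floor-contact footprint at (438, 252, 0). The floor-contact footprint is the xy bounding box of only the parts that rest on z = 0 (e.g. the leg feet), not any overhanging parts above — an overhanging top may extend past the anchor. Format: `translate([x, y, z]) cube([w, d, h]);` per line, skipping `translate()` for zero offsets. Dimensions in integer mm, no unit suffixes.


translate([438, 252, 0]) cube([47, 121, 2130]);
translate([1416, 252, 0]) cube([47, 121, 2130]);
translate([438, 252, 2130]) cube([1025, 121, 40]);


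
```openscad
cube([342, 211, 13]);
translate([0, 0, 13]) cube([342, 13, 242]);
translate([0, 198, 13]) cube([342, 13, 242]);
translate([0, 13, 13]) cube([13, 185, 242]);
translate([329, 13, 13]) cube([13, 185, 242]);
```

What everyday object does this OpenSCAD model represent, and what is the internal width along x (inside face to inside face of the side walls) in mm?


An open box. The internal width is 316 mm.

A 342×211 base slab with four walls standing on it — an open box. The base is 342 mm wide and the walls are 13 mm thick, so the internal width is 342 − 2 × 13 = 316 mm.


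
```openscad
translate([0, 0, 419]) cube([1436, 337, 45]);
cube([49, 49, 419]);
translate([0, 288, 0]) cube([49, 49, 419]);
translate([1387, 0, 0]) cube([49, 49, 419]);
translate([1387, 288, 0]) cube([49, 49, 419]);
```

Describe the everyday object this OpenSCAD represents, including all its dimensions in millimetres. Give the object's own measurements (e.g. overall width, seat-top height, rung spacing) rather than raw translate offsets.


A bench: a 1436×337 mm seat slab, 45 mm thick, top at z = 464 mm, on four 49×49 mm square legs flush with the seat corners and standing on z = 0.


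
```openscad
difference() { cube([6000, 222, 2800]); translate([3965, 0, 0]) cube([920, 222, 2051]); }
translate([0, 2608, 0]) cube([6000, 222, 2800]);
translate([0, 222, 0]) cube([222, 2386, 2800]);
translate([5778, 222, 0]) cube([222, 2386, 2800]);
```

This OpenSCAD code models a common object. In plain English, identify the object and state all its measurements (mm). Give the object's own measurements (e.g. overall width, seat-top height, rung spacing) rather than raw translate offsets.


A single room: four walls, each 2800 mm tall and 222 mm thick, enclosing an outside footprint 6000×2830 mm (x × y), no floor or roof. The front and back walls (−y and +y sides) run the full x-width; the side walls fit between their inner faces. A door opening 920 mm wide and 2051 mm tall is cut through the front wall from the floor up, its −x edge 3965 mm from the wall's −x end.


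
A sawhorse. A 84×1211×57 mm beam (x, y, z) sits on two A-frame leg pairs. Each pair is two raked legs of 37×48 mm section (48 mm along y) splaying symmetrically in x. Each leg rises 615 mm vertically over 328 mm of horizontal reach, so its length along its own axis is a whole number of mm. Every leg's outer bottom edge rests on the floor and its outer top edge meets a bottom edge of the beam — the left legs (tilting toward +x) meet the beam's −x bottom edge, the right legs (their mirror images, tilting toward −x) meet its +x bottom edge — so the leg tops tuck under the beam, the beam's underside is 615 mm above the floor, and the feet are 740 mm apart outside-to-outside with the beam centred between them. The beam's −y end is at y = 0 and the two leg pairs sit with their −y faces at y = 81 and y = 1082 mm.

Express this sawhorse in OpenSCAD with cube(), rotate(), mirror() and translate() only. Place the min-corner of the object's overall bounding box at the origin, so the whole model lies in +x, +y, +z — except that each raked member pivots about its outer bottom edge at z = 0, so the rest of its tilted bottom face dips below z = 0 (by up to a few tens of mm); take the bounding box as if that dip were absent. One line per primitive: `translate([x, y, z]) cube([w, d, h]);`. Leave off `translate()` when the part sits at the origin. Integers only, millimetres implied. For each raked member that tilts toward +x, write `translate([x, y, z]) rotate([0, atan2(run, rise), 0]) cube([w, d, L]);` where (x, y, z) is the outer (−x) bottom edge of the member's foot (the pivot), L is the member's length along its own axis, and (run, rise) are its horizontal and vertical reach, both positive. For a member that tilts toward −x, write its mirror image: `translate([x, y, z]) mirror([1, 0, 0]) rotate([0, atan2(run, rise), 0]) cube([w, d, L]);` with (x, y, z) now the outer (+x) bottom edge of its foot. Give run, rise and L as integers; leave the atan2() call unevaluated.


translate([328, 0, 615]) cube([84, 1211, 57]);
translate([0, 81, 0]) rotate([0, atan2(328, 615), 0]) cube([37, 48, 697]);
translate([740, 81, 0]) mirror([1, 0, 0]) rotate([0, atan2(328, 615), 0]) cube([37, 48, 697]);
translate([0, 1082, 0]) rotate([0, atan2(328, 615), 0]) cube([37, 48, 697]);
translate([740, 1082, 0]) mirror([1, 0, 0]) rotate([0, atan2(328, 615), 0]) cube([37, 48, 697]);


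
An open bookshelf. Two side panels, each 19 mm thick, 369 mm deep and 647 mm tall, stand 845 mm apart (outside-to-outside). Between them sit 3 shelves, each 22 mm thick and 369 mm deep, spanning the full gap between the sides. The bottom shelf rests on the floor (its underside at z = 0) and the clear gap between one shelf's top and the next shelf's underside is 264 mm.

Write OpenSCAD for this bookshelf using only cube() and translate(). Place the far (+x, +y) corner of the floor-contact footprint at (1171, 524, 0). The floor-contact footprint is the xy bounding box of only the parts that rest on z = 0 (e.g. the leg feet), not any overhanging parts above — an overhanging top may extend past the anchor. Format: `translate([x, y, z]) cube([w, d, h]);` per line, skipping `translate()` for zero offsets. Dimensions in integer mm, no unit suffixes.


translate([326, 155, 0]) cube([19, 369, 647]);
translate([1152, 155, 0]) cube([19, 369, 647]);
translate([345, 155, 0]) cube([807, 369, 22]);
translate([345, 155, 286]) cube([807, 369, 22]);
translate([345, 155, 572]) cube([807, 369, 22]);


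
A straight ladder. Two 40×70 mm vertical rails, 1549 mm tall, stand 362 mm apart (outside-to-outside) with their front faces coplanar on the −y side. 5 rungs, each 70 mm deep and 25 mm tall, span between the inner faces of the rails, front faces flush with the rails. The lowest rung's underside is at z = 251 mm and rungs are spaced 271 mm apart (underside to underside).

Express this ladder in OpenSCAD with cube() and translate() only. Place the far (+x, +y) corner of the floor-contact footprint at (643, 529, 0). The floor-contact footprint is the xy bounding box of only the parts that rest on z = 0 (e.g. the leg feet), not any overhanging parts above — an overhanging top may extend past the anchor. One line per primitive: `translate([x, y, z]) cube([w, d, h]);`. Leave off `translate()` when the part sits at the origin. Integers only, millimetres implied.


translate([281, 459, 0]) cube([40, 70, 1549]);
translate([603, 459, 0]) cube([40, 70, 1549]);
translate([321, 459, 251]) cube([282, 70, 25]);
translate([321, 459, 522]) cube([282, 70, 25]);
translate([321, 459, 793]) cube([282, 70, 25]);
translate([321, 459, 1064]) cube([282, 70, 25]);
translate([321, 459, 1335]) cube([282, 70, 25]);


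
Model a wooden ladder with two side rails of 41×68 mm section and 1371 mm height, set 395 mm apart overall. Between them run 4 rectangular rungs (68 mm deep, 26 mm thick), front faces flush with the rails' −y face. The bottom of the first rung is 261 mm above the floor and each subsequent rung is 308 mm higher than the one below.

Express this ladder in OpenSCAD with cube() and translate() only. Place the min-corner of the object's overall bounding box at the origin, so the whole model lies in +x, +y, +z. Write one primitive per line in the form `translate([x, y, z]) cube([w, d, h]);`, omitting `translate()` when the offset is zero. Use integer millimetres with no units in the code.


cube([41, 68, 1371]);
translate([354, 0, 0]) cube([41, 68, 1371]);
translate([41, 0, 261]) cube([313, 68, 26]);
translate([41, 0, 569]) cube([313, 68, 26]);
translate([41, 0, 877]) cube([313, 68, 26]);
translate([41, 0, 1185]) cube([313, 68, 26]);


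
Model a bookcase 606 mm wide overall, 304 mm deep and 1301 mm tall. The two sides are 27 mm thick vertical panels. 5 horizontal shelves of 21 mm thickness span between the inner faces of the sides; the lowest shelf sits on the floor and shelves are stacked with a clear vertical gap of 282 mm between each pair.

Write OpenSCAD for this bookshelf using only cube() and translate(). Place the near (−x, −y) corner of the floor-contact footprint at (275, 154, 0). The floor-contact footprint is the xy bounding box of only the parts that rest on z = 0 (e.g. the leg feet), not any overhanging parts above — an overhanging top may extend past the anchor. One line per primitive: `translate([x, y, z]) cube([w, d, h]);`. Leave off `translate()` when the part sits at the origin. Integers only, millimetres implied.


translate([275, 154, 0]) cube([27, 304, 1301]);
translate([854, 154, 0]) cube([27, 304, 1301]);
translate([302, 154, 0]) cube([552, 304, 21]);
translate([302, 154, 303]) cube([552, 304, 21]);
translate([302, 154, 606]) cube([552, 304, 21]);
translate([302, 154, 909]) cube([552, 304, 21]);
translate([302, 154, 1212]) cube([552, 304, 21]);


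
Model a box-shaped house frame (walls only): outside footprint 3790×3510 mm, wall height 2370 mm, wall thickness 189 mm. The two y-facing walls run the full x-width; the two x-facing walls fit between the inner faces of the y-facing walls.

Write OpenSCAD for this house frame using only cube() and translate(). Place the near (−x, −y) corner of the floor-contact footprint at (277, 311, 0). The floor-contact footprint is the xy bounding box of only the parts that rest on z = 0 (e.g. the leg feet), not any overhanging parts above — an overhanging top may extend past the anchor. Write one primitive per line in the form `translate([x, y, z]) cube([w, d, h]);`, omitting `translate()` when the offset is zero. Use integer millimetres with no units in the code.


translate([277, 311, 0]) cube([3790, 189, 2370]);
translate([277, 3632, 0]) cube([3790, 189, 2370]);
translate([277, 500, 0]) cube([189, 3132, 2370]);
translate([3878, 500, 0]) cube([189, 3132, 2370]);


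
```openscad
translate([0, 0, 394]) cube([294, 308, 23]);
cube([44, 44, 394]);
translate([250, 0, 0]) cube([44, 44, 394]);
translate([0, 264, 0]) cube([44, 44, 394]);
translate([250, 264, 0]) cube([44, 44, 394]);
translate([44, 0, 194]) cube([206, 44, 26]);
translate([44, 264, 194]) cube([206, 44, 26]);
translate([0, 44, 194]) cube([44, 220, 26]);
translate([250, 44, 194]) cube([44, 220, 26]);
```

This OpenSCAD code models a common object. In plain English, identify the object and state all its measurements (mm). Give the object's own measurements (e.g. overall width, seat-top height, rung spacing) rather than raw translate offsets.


A four-legged stool. The seat is a 294×308×23 mm slab whose top surface is at z = 417 mm; four square legs, each 44×44 mm in cross-section, run from the floor (z = 0) to the underside of the seat, each flush with a corner of the seat. Four stretchers, 44 mm wide and 26 mm tall, connect adjacent legs with their undersides at z = 194 mm, each running between the inner faces of the legs it joins and aligned with the legs' outer faces on the other axis.
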